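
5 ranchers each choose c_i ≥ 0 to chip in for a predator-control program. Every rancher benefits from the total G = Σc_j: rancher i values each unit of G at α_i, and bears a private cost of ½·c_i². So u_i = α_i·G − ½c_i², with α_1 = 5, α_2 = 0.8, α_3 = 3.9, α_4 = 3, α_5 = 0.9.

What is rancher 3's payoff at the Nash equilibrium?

Rancher i's FOC: ∂u_i/∂c_i = α_i − c_i = 0, so c_i* = α_i.
NE contributions = (5, 0.8, 3.9, 3, 0.9); G = 13.6.
u_3 = α_3·G − ½·(c_3)² = 3.9·13.6 − ½·3.9² = 45.435.

45.435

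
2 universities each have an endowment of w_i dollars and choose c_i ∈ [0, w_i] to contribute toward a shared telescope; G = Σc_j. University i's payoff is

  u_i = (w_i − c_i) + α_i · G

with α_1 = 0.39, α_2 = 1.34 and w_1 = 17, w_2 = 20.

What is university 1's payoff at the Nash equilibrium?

24.8

∂u_i/∂c_i = α_i − 1, so university i contributes w_i if α_i > 1, else 0.
α_i > 1 for i ∈ {2}; NE contributions (0, 20), G = 20.
u_1 = (17 − 0) + 0.39·20 = 24.8.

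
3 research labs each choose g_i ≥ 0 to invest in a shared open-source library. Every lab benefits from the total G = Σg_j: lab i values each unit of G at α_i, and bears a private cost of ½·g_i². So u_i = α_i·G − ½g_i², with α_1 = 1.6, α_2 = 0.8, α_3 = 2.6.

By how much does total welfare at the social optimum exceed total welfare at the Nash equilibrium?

17.48

Lab i's FOC: ∂u_i/∂g_i = α_i − g_i = 0, so g_i* = α_i.
NE contributions = (1.6, 0.8, 2.6); G = 5.
W^NE = (Σα)·G − ½Σα_i² = 5² − ½·9.96 = 20.02.
Planner sets g_i = Σα_j = 5 for every i, so G^SO = 3·5 = 15.
W^SO = (Σα)·G^SO − ½·3·(Σα)² = (3/2)·5² = 37.5.
Deadweight loss = W^SO − W^NE = 17.48.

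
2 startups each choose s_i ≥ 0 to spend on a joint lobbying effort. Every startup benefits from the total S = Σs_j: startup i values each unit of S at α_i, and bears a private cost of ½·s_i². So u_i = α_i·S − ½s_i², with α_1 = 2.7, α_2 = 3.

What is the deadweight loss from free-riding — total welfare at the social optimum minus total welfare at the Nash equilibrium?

8.145

Startup i's FOC: ∂u_i/∂s_i = α_i − s_i = 0, so s_i* = α_i.
NE contributions = (2.7, 3); S = 5.7.
W^NE = (Σα)·S − ½Σα_i² = 5.7² − ½·16.29 = 24.345.
Planner sets s_i = Σα_j = 5.7 for every i, so S^SO = 2·5.7 = 11.4.
W^SO = (Σα)·S^SO − ½·2·(Σα)² = (2/2)·5.7² = 32.49.
Deadweight loss = W^SO − W^NE = 8.145.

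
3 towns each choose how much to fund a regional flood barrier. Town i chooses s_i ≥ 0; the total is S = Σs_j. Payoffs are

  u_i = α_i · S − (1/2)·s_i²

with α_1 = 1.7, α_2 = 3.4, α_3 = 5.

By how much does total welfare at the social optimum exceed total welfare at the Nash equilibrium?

Town i's FOC: ∂u_i/∂s_i = α_i − s_i = 0, so s_i* = α_i.
NE contributions = (1.7, 3.4, 5); S = 10.1.
W^NE = (Σα)·S − ½Σα_i² = 10.1² − ½·39.45 = 82.285.
Planner sets s_i = Σα_j = 10.1 for every i, so S^SO = 3·10.1 = 30.3.
W^SO = (Σα)·S^SO − ½·3·(Σα)² = (3/2)·10.1² = 153.015.
Deadweight loss = W^SO − W^NE = 70.73.

70.73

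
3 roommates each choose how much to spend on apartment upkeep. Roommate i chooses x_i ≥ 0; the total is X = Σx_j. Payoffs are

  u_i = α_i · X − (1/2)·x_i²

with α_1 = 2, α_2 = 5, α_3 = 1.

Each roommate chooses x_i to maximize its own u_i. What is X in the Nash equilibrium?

Roommate i's FOC: ∂u_i/∂x_i = α_i − x_i = 0, so x_i* = α_i.
NE contributions = (2, 5, 1); X = 8.

8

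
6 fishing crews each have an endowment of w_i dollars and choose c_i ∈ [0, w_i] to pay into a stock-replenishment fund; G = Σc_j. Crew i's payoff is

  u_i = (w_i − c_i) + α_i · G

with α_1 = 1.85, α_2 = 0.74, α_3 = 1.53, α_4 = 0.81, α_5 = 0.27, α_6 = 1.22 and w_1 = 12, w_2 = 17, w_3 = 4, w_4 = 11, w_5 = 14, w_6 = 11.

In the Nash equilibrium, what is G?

∂u_i/∂c_i = α_i − 1, so crew i contributes w_i if α_i > 1, else 0.
α_i > 1 for i ∈ {1, 3, 6}; NE contributions (12, 0, 4, 0, 0, 11), G = 27.

27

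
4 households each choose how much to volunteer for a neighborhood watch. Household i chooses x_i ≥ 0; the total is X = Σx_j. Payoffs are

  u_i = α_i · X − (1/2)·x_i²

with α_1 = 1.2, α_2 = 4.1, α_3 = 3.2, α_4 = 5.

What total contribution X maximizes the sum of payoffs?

54

Planner FOC: ∂(Σu_j)/∂x_i = (Σα_j) − x_i = 0, so x_i^SO = Σα_j = 13.5 for every i; X^SO = 54.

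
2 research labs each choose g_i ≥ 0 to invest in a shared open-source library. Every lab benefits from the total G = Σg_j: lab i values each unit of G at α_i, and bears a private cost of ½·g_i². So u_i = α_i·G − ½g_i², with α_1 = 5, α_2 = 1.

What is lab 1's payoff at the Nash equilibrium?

17.5

Lab i's FOC: ∂u_i/∂g_i = α_i − g_i = 0, so g_i* = α_i.
NE contributions = (5, 1); G = 6.
u_1 = α_1·G − ½·(g_1)² = 5·6 − ½·5² = 17.5.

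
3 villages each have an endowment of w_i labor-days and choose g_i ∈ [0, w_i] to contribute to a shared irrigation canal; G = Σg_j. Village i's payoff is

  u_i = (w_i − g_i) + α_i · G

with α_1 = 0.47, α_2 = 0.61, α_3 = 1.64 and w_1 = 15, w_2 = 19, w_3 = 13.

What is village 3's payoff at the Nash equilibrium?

21.32

∂u_i/∂g_i = α_i − 1, so village i contributes w_i if α_i > 1, else 0.
α_i > 1 for i ∈ {3}; NE contributions (0, 0, 13), G = 13.
u_3 = (13 − 13) + 1.64·13 = 21.32.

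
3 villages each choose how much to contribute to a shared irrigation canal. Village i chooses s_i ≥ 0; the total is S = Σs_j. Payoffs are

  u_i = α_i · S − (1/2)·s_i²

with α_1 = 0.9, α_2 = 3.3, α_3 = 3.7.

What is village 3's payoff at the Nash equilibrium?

22.385

Village i's FOC: ∂u_i/∂s_i = α_i − s_i = 0, so s_i* = α_i.
NE contributions = (0.9, 3.3, 3.7); S = 7.9.
u_3 = α_3·S − ½·(s_3)² = 3.7·7.9 − ½·3.7² = 22.385.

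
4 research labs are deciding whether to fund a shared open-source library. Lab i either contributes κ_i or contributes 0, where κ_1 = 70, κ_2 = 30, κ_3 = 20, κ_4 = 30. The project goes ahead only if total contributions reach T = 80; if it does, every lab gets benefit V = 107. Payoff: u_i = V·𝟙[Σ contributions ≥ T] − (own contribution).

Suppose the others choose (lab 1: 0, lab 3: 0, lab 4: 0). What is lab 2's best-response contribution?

0

Others' total = 0. Even contributing 30 gives 30 < 80: no benefit either way.
Best response: 0.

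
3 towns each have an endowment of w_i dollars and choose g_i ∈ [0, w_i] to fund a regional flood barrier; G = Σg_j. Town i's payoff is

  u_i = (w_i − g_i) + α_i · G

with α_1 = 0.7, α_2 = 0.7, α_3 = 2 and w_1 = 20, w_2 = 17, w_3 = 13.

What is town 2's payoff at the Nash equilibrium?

∂u_i/∂g_i = α_i − 1, so town i contributes w_i if α_i > 1, else 0.
α_i > 1 for i ∈ {3}; NE contributions (0, 0, 13), G = 13.
u_2 = (17 − 0) + 0.7·13 = 26.1.

26.1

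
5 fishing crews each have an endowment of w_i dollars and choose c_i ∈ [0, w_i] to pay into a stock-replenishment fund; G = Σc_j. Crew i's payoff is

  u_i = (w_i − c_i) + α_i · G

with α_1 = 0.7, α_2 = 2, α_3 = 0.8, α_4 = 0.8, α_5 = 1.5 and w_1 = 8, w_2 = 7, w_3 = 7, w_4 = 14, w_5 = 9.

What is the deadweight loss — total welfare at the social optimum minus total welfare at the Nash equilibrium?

139.2

∂u_i/∂c_i = α_i − 1, so crew i contributes w_i if α_i > 1, else 0.
α_i > 1 for i ∈ {2, 5}; NE contributions (0, 7, 0, 0, 9), G = 16.
W^NE = Σw_i − G^NE + (Σα_i)·G^NE = 45 + 4.8·16 = 121.8.
Planner: ∂(Σu_j)/∂c_i = Σα_j − 1 = 4.8 > 0, so everyone contributes w_i; G^SO = 45, W^SO = 45 + 4.8·45 = 261.
Deadweight loss = 139.2.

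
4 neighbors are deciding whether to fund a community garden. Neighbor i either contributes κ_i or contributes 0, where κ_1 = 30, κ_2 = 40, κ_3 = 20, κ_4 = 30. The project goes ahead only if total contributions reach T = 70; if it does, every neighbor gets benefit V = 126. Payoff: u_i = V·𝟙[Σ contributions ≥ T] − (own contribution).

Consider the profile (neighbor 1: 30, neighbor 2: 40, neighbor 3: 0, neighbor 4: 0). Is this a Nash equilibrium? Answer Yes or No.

Yes

Total = 70 ≥ 70: provided.
Neighbor 1 (pledges 30, payoff 96): dropping to 0 → total 40, payoff 0. No gain.
Neighbor 2 (pledges 40, payoff 86): dropping to 0 → total 30, payoff 0. No gain.
Neighbor 3 (pledges 0, payoff 126): pledging 20 → total 90, payoff 106. No gain.
Neighbor 4 (pledges 0, payoff 126): pledging 30 → total 100, payoff 96. No gain.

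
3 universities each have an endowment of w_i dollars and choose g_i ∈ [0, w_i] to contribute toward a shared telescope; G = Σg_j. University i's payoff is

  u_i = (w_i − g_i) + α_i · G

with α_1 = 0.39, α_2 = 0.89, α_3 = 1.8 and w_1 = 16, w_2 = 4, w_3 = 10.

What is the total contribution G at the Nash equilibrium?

10

∂u_i/∂g_i = α_i − 1, so university i contributes w_i if α_i > 1, else 0.
α_i > 1 for i ∈ {3}; NE contributions (0, 0, 10), G = 10.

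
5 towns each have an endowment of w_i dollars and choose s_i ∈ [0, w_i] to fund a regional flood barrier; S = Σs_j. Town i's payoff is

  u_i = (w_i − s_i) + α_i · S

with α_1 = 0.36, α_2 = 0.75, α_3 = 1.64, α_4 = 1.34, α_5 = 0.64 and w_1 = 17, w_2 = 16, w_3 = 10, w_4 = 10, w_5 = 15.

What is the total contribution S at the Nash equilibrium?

20

∂u_i/∂s_i = α_i − 1, so town i contributes w_i if α_i > 1, else 0.
α_i > 1 for i ∈ {3, 4}; NE contributions (0, 0, 10, 10, 0), S = 20.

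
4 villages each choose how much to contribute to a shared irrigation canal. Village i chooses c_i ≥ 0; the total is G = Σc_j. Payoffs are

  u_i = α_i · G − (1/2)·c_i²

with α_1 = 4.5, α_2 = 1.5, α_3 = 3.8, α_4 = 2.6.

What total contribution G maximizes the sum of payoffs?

49.6

Planner FOC: ∂(Σu_j)/∂c_i = (Σα_j) − c_i = 0, so c_i^SO = Σα_j = 12.4 for every i; G^SO = 49.6.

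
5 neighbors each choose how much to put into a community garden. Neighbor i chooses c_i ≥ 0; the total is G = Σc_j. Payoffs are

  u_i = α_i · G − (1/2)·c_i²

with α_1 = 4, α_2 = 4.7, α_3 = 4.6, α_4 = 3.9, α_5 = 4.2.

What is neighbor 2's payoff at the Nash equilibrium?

Neighbor i's FOC: ∂u_i/∂c_i = α_i − c_i = 0, so c_i* = α_i.
NE contributions = (4, 4.7, 4.6, 3.9, 4.2); G = 21.4.
u_2 = α_2·G − ½·(c_2)² = 4.7·21.4 − ½·4.7² = 89.535.

89.535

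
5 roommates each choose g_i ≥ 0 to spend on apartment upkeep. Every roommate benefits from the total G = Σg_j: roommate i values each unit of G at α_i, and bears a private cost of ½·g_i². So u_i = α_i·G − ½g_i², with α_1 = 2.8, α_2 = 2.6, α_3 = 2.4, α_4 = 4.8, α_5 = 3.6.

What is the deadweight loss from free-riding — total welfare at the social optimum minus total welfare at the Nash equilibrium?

Roommate i's FOC: ∂u_i/∂g_i = α_i − g_i = 0, so g_i* = α_i.
NE contributions = (2.8, 2.6, 2.4, 4.8, 3.6); G = 16.2.
W^NE = (Σα)·G − ½Σα_i² = 16.2² − ½·56.36 = 234.26.
Planner sets g_i = Σα_j = 16.2 for every i, so G^SO = 5·16.2 = 81.
W^SO = (Σα)·G^SO − ½·5·(Σα)² = (5/2)·16.2² = 656.1.
Deadweight loss = W^SO − W^NE = 421.84.

421.84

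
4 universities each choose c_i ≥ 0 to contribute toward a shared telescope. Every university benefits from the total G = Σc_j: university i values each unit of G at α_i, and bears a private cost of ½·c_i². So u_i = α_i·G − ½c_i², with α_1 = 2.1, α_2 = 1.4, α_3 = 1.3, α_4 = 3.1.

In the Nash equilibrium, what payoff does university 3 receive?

9.425

University i's FOC: ∂u_i/∂c_i = α_i − c_i = 0, so c_i* = α_i.
NE contributions = (2.1, 1.4, 1.3, 3.1); G = 7.9.
u_3 = α_3·G − ½·(c_3)² = 1.3·7.9 − ½·1.3² = 9.425.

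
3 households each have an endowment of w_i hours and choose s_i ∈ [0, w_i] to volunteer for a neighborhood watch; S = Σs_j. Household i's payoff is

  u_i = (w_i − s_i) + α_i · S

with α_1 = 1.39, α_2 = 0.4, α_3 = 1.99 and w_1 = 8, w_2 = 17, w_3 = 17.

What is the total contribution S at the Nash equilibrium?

∂u_i/∂s_i = α_i − 1, so household i contributes w_i if α_i > 1, else 0.
α_i > 1 for i ∈ {1, 3}; NE contributions (8, 0, 17), S = 25.

25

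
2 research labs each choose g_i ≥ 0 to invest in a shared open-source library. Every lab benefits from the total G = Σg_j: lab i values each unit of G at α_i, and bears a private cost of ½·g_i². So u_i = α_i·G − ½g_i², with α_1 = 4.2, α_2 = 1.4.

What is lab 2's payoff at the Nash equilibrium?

6.86

Lab i's FOC: ∂u_i/∂g_i = α_i − g_i = 0, so g_i* = α_i.
NE contributions = (4.2, 1.4); G = 5.6.
u_2 = α_2·G − ½·(g_2)² = 1.4·5.6 − ½·1.4² = 6.86.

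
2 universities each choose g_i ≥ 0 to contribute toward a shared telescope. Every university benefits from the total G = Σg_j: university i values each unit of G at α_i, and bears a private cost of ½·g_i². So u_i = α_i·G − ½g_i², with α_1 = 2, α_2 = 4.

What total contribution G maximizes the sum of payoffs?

Planner FOC: ∂(Σu_j)/∂g_i = (Σα_j) − g_i = 0, so g_i^SO = Σα_j = 6 for every i; G^SO = 12.

12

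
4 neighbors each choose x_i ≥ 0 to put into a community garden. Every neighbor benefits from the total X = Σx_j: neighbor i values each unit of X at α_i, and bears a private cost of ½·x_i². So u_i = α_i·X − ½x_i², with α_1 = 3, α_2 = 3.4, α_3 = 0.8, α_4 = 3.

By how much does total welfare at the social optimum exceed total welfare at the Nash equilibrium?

Neighbor i's FOC: ∂u_i/∂x_i = α_i − x_i = 0, so x_i* = α_i.
NE contributions = (3, 3.4, 0.8, 3); X = 10.2.
W^NE = (Σα)·X − ½Σα_i² = 10.2² − ½·30.2 = 88.94.
Planner sets x_i = Σα_j = 10.2 for every i, so X^SO = 4·10.2 = 40.8.
W^SO = (Σα)·X^SO − ½·4·(Σα)² = (4/2)·10.2² = 208.08.
Deadweight loss = W^SO − W^NE = 119.14.

119.14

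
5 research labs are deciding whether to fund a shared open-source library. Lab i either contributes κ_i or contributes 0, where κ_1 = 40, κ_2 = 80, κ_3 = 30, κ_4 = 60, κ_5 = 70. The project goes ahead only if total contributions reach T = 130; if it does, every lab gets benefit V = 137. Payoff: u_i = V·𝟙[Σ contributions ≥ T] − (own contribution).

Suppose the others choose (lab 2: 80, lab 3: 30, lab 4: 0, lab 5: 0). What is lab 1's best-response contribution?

40

Others' total = 110. Contributing 40 brings total to 150 ≥ 130: gain V − κ_1 = 97.
Best response: 40.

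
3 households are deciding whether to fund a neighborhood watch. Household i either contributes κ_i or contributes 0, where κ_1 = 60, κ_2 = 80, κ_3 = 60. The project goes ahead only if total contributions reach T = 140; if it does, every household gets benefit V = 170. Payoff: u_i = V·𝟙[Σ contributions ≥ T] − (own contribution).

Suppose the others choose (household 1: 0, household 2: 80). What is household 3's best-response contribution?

60

Others' total = 80. Contributing 60 brings total to 140 ≥ 140: gain V − κ_3 = 110.
Best response: 60.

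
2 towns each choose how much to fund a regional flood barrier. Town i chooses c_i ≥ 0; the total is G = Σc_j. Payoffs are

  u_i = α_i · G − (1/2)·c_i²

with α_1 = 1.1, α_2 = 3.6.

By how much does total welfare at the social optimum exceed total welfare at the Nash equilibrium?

7.085

Town i's FOC: ∂u_i/∂c_i = α_i − c_i = 0, so c_i* = α_i.
NE contributions = (1.1, 3.6); G = 4.7.
W^NE = (Σα)·G − ½Σα_i² = 4.7² − ½·14.17 = 15.005.
Planner sets c_i = Σα_j = 4.7 for every i, so G^SO = 2·4.7 = 9.4.
W^SO = (Σα)·G^SO − ½·2·(Σα)² = (2/2)·4.7² = 22.09.
Deadweight loss = W^SO − W^NE = 7.085.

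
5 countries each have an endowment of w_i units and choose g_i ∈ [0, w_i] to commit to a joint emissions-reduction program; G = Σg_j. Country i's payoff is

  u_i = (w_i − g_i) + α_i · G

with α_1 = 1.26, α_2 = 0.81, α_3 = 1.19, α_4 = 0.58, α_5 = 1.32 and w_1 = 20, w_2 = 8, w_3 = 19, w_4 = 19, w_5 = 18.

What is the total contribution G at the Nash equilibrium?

57

∂u_i/∂g_i = α_i − 1, so country i contributes w_i if α_i > 1, else 0.
α_i > 1 for i ∈ {1, 3, 5}; NE contributions (20, 0, 19, 0, 18), G = 57.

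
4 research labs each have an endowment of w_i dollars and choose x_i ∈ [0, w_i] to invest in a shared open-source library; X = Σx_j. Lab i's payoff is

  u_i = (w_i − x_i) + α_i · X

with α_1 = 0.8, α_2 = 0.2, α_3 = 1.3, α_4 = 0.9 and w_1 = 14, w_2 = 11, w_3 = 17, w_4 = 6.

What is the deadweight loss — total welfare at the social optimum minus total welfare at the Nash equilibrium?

68.2

∂u_i/∂x_i = α_i − 1, so lab i contributes w_i if α_i > 1, else 0.
α_i > 1 for i ∈ {3}; NE contributions (0, 0, 17, 0), X = 17.
W^NE = Σw_i − X^NE + (Σα_i)·X^NE = 48 + 2.2·17 = 85.4.
Planner: ∂(Σu_j)/∂x_i = Σα_j − 1 = 2.2 > 0, so everyone contributes w_i; X^SO = 48, W^SO = 48 + 2.2·48 = 153.6.
Deadweight loss = 68.2.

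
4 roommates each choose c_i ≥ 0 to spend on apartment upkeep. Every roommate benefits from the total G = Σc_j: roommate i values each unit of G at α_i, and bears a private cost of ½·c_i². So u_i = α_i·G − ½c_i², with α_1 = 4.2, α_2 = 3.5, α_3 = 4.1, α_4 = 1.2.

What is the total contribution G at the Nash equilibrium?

13

Roommate i's FOC: ∂u_i/∂c_i = α_i − c_i = 0, so c_i* = α_i.
NE contributions = (4.2, 3.5, 4.1, 1.2); G = 13.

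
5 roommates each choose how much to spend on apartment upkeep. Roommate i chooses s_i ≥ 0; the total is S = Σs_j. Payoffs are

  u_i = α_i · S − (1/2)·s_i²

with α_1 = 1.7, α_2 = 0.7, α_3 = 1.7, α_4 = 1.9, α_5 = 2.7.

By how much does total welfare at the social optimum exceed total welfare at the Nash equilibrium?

Roommate i's FOC: ∂u_i/∂s_i = α_i − s_i = 0, so s_i* = α_i.
NE contributions = (1.7, 0.7, 1.7, 1.9, 2.7); S = 8.7.
W^NE = (Σα)·S − ½Σα_i² = 8.7² − ½·17.17 = 67.105.
Planner sets s_i = Σα_j = 8.7 for every i, so S^SO = 5·8.7 = 43.5.
W^SO = (Σα)·S^SO − ½·5·(Σα)² = (5/2)·8.7² = 189.225.
Deadweight loss = W^SO − W^NE = 122.12.

122.12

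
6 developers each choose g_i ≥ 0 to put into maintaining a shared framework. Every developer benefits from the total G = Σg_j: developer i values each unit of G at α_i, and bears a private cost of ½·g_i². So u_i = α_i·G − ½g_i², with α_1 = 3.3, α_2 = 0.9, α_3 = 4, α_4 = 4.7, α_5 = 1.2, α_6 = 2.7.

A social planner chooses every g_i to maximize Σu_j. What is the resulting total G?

Planner FOC: ∂(Σu_j)/∂g_i = (Σα_j) − g_i = 0, so g_i^SO = Σα_j = 16.8 for every i; G^SO = 100.8.

100.8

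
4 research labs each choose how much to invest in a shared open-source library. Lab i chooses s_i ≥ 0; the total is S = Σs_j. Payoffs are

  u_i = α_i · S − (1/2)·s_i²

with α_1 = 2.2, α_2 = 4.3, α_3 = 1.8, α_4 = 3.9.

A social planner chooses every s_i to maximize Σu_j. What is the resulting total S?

48.8

Planner FOC: ∂(Σu_j)/∂s_i = (Σα_j) − s_i = 0, so s_i^SO = Σα_j = 12.2 for every i; S^SO = 48.8.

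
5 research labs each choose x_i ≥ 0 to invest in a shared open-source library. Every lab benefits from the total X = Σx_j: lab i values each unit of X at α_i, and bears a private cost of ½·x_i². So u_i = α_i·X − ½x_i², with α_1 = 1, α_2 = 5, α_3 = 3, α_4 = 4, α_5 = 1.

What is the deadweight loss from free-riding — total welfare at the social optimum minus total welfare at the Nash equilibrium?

Lab i's FOC: ∂u_i/∂x_i = α_i − x_i = 0, so x_i* = α_i.
NE contributions = (1, 5, 3, 4, 1); X = 14.
W^NE = (Σα)·X − ½Σα_i² = 14² − ½·52 = 170.
Planner sets x_i = Σα_j = 14 for every i, so X^SO = 5·14 = 70.
W^SO = (Σα)·X^SO − ½·5·(Σα)² = (5/2)·14² = 490.
Deadweight loss = W^SO − W^NE = 320.

320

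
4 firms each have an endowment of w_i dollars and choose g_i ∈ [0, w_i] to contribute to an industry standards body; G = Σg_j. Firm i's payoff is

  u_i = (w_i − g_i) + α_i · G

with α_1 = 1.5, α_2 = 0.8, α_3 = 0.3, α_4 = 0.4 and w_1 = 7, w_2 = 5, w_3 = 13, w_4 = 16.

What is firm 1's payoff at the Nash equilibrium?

10.5

∂u_i/∂g_i = α_i − 1, so firm i contributes w_i if α_i > 1, else 0.
α_i > 1 for i ∈ {1}; NE contributions (7, 0, 0, 0), G = 7.
u_1 = (7 − 7) + 1.5·7 = 10.5.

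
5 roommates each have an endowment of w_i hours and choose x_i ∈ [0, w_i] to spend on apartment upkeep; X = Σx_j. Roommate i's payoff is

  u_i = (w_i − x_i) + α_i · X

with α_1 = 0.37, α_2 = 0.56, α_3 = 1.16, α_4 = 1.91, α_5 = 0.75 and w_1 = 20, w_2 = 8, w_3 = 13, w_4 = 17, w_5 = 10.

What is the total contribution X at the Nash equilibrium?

30

∂u_i/∂x_i = α_i − 1, so roommate i contributes w_i if α_i > 1, else 0.
α_i > 1 for i ∈ {3, 4}; NE contributions (0, 0, 13, 17, 0), X = 30.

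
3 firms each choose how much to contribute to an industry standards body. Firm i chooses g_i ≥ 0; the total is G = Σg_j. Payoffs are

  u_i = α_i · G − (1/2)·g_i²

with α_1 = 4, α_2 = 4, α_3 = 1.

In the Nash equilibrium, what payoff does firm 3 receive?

Firm i's FOC: ∂u_i/∂g_i = α_i − g_i = 0, so g_i* = α_i.
NE contributions = (4, 4, 1); G = 9.
u_3 = α_3·G − ½·(g_3)² = 1·9 − ½·1² = 8.5.

8.5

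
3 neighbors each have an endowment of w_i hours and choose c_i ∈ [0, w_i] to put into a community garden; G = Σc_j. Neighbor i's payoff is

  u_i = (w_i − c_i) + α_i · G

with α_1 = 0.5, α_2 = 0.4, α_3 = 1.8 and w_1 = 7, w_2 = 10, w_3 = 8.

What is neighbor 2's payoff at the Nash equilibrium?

13.2

∂u_i/∂c_i = α_i − 1, so neighbor i contributes w_i if α_i > 1, else 0.
α_i > 1 for i ∈ {3}; NE contributions (0, 0, 8), G = 8.
u_2 = (10 − 0) + 0.4·8 = 13.2.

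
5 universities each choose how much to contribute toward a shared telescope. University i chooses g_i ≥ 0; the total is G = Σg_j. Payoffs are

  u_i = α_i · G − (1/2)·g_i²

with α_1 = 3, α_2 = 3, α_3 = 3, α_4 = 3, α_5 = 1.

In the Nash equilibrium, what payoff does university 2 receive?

University i's FOC: ∂u_i/∂g_i = α_i − g_i = 0, so g_i* = α_i.
NE contributions = (3, 3, 3, 3, 1); G = 13.
u_2 = α_2·G − ½·(g_2)² = 3·13 − ½·3² = 34.5.

34.5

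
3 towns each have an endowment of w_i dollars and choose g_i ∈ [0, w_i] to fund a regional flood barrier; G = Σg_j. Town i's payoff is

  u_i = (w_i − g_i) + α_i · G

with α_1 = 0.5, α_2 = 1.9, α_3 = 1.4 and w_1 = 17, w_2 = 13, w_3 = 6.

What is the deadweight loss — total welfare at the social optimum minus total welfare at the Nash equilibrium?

47.6

∂u_i/∂g_i = α_i − 1, so town i contributes w_i if α_i > 1, else 0.
α_i > 1 for i ∈ {2, 3}; NE contributions (0, 13, 6), G = 19.
W^NE = Σw_i − G^NE + (Σα_i)·G^NE = 36 + 2.8·19 = 89.2.
Planner: ∂(Σu_j)/∂g_i = Σα_j − 1 = 2.8 > 0, so everyone contributes w_i; G^SO = 36, W^SO = 36 + 2.8·36 = 136.8.
Deadweight loss = 47.6.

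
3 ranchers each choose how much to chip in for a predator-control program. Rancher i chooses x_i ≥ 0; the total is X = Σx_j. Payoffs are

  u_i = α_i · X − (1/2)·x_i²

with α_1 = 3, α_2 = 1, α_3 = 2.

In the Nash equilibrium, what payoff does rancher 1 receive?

13.5

Rancher i's FOC: ∂u_i/∂x_i = α_i − x_i = 0, so x_i* = α_i.
NE contributions = (3, 1, 2); X = 6.
u_1 = α_1·X − ½·(x_1)² = 3·6 − ½·3² = 13.5.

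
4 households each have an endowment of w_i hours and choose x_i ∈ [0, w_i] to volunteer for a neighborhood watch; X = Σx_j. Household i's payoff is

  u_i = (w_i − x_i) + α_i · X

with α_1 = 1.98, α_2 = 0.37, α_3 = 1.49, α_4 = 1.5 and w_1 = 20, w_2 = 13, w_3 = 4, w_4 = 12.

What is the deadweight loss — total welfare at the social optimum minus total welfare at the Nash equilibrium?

∂u_i/∂x_i = α_i − 1, so household i contributes w_i if α_i > 1, else 0.
α_i > 1 for i ∈ {1, 3, 4}; NE contributions (20, 0, 4, 12), X = 36.
W^NE = Σw_i − X^NE + (Σα_i)·X^NE = 49 + 4.34·36 = 205.24.
Planner: ∂(Σu_j)/∂x_i = Σα_j − 1 = 4.34 > 0, so everyone contributes w_i; X^SO = 49, W^SO = 49 + 4.34·49 = 261.66.
Deadweight loss = 56.42.

56.42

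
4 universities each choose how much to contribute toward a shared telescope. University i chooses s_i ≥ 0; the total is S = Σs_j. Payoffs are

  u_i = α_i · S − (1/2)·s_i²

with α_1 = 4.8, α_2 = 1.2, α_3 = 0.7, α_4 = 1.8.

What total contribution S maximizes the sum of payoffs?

34

Planner FOC: ∂(Σu_j)/∂s_i = (Σα_j) − s_i = 0, so s_i^SO = Σα_j = 8.5 for every i; S^SO = 34.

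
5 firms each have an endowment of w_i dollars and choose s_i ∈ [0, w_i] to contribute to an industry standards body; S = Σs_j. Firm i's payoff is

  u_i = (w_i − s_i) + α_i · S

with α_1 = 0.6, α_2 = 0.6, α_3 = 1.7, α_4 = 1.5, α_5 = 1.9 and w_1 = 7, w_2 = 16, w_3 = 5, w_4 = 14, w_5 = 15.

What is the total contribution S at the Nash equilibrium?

∂u_i/∂s_i = α_i − 1, so firm i contributes w_i if α_i > 1, else 0.
α_i > 1 for i ∈ {3, 4, 5}; NE contributions (0, 0, 5, 14, 15), S = 34.

34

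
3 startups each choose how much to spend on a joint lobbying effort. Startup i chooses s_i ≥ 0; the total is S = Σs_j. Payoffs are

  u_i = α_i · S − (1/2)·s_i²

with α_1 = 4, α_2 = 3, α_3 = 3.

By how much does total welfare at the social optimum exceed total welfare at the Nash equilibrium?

Startup i's FOC: ∂u_i/∂s_i = α_i − s_i = 0, so s_i* = α_i.
NE contributions = (4, 3, 3); S = 10.
W^NE = (Σα)·S − ½Σα_i² = 10² − ½·34 = 83.
Planner sets s_i = Σα_j = 10 for every i, so S^SO = 3·10 = 30.
W^SO = (Σα)·S^SO − ½·3·(Σα)² = (3/2)·10² = 150.
Deadweight loss = W^SO − W^NE = 67.

67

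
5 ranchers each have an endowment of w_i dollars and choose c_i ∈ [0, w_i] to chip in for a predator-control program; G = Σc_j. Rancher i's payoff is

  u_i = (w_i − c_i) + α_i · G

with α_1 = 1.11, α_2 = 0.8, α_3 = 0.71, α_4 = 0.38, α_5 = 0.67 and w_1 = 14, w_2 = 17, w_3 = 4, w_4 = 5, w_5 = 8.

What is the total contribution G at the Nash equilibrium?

14

∂u_i/∂c_i = α_i − 1, so rancher i contributes w_i if α_i > 1, else 0.
α_i > 1 for i ∈ {1}; NE contributions (14, 0, 0, 0, 0), G = 14.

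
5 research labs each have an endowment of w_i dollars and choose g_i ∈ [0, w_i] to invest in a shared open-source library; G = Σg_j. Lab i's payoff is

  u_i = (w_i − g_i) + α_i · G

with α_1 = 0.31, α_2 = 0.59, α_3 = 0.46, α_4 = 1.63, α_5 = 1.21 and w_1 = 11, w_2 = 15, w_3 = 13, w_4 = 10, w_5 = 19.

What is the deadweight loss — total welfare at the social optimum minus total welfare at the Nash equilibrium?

∂u_i/∂g_i = α_i − 1, so lab i contributes w_i if α_i > 1, else 0.
α_i > 1 for i ∈ {4, 5}; NE contributions (0, 0, 0, 10, 19), G = 29.
W^NE = Σw_i − G^NE + (Σα_i)·G^NE = 68 + 3.2·29 = 160.8.
Planner: ∂(Σu_j)/∂g_i = Σα_j − 1 = 3.2 > 0, so everyone contributes w_i; G^SO = 68, W^SO = 68 + 3.2·68 = 285.6.
Deadweight loss = 124.8.

124.8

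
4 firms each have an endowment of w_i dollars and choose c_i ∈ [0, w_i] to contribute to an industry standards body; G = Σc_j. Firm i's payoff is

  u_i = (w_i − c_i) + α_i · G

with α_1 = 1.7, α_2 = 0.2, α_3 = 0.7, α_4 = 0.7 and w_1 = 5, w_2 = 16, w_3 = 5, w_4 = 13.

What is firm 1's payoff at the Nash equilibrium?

∂u_i/∂c_i = α_i − 1, so firm i contributes w_i if α_i > 1, else 0.
α_i > 1 for i ∈ {1}; NE contributions (5, 0, 0, 0), G = 5.
u_1 = (5 − 5) + 1.7·5 = 8.5.

8.5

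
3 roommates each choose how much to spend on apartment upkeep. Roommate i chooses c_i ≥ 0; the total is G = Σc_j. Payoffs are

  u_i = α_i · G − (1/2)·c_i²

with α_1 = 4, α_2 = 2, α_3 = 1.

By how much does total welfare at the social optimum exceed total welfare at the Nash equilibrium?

35

Roommate i's FOC: ∂u_i/∂c_i = α_i − c_i = 0, so c_i* = α_i.
NE contributions = (4, 2, 1); G = 7.
W^NE = (Σα)·G − ½Σα_i² = 7² − ½·21 = 38.5.
Planner sets c_i = Σα_j = 7 for every i, so G^SO = 3·7 = 21.
W^SO = (Σα)·G^SO − ½·3·(Σα)² = (3/2)·7² = 73.5.
Deadweight loss = W^SO − W^NE = 35.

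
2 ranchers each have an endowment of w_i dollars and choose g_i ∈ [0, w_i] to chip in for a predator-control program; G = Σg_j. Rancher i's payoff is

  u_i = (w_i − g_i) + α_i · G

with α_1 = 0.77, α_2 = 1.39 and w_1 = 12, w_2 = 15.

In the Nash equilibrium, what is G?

15

∂u_i/∂g_i = α_i − 1, so rancher i contributes w_i if α_i > 1, else 0.
α_i > 1 for i ∈ {2}; NE contributions (0, 15), G = 15.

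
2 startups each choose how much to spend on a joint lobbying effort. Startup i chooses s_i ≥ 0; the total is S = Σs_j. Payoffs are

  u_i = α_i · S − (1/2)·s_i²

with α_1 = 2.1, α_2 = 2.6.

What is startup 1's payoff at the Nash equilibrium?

7.665

Startup i's FOC: ∂u_i/∂s_i = α_i − s_i = 0, so s_i* = α_i.
NE contributions = (2.1, 2.6); S = 4.7.
u_1 = α_1·S − ½·(s_1)² = 2.1·4.7 − ½·2.1² = 7.665.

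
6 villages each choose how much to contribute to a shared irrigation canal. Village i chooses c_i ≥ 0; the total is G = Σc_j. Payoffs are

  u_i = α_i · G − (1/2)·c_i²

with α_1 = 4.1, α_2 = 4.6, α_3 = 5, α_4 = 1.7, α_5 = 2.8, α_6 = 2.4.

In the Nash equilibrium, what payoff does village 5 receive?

Village i's FOC: ∂u_i/∂c_i = α_i − c_i = 0, so c_i* = α_i.
NE contributions = (4.1, 4.6, 5, 1.7, 2.8, 2.4); G = 20.6.
u_5 = α_5·G − ½·(c_5)² = 2.8·20.6 − ½·2.8² = 53.76.

53.76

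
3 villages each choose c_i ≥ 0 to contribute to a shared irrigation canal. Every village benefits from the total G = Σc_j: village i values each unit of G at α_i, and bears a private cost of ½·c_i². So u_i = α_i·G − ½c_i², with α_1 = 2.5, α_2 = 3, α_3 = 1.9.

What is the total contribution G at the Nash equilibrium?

Village i's FOC: ∂u_i/∂c_i = α_i − c_i = 0, so c_i* = α_i.
NE contributions = (2.5, 3, 1.9); G = 7.4.

7.4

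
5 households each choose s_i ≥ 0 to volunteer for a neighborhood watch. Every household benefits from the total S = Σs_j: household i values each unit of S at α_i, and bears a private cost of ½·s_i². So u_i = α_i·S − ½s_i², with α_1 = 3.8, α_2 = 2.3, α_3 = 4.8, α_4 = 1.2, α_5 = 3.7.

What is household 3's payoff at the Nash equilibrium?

64.32

Household i's FOC: ∂u_i/∂s_i = α_i − s_i = 0, so s_i* = α_i.
NE contributions = (3.8, 2.3, 4.8, 1.2, 3.7); S = 15.8.
u_3 = α_3·S − ½·(s_3)² = 4.8·15.8 − ½·4.8² = 64.32.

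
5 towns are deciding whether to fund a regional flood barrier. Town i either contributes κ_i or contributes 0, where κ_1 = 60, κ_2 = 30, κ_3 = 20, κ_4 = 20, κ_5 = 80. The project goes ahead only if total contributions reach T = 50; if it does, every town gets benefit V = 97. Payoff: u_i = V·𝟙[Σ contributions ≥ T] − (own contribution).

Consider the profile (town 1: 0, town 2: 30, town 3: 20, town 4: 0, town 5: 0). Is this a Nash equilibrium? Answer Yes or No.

Total = 50 ≥ 50: provided.
Town 1 (pledges 0, payoff 97): pledging 60 → total 110, payoff 37. No gain.
Town 2 (pledges 30, payoff 67): dropping to 0 → total 20, payoff 0. No gain.
Town 3 (pledges 20, payoff 77): dropping to 0 → total 30, payoff 0. No gain.
Town 4 (pledges 0, payoff 97): pledging 20 → total 70, payoff 77. No gain.
Town 5 (pledges 0, payoff 97): pledging 80 → total 130, payoff 17. No gain.

Yes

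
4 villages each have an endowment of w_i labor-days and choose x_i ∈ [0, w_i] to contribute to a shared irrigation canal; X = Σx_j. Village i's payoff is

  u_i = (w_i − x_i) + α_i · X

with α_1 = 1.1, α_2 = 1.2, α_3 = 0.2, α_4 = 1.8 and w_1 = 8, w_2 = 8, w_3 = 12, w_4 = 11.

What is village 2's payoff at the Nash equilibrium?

∂u_i/∂x_i = α_i − 1, so village i contributes w_i if α_i > 1, else 0.
α_i > 1 for i ∈ {1, 2, 4}; NE contributions (8, 8, 0, 11), X = 27.
u_2 = (8 − 8) + 1.2·27 = 32.4.

32.4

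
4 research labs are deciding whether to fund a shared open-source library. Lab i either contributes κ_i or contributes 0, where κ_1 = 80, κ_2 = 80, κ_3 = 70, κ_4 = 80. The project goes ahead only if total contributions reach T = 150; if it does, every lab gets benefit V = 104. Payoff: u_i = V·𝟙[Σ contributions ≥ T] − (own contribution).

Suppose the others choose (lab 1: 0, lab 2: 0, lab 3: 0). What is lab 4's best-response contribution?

0

Others' total = 0. Even contributing 80 gives 80 < 150: no benefit either way.
Best response: 0.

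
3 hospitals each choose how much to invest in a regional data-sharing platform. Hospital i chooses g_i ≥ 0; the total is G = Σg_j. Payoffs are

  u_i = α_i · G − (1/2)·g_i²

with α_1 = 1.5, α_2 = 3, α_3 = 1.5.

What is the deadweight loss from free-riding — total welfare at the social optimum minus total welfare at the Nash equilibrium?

24.75

Hospital i's FOC: ∂u_i/∂g_i = α_i − g_i = 0, so g_i* = α_i.
NE contributions = (1.5, 3, 1.5); G = 6.
W^NE = (Σα)·G − ½Σα_i² = 6² − ½·13.5 = 29.25.
Planner sets g_i = Σα_j = 6 for every i, so G^SO = 3·6 = 18.
W^SO = (Σα)·G^SO − ½·3·(Σα)² = (3/2)·6² = 54.
Deadweight loss = W^SO − W^NE = 24.75.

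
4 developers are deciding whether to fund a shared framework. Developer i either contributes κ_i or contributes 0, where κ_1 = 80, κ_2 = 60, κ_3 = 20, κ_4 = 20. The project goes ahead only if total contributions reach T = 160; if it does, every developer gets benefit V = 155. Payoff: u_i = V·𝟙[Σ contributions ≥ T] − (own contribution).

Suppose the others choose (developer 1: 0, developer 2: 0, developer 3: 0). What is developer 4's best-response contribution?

Others' total = 0. Even contributing 20 gives 20 < 160: no benefit either way.
Best response: 0.

0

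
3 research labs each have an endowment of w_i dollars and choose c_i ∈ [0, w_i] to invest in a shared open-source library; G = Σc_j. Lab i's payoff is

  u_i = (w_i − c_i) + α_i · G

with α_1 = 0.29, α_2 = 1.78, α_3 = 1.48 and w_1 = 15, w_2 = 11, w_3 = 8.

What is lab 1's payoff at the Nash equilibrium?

∂u_i/∂c_i = α_i − 1, so lab i contributes w_i if α_i > 1, else 0.
α_i > 1 for i ∈ {2, 3}; NE contributions (0, 11, 8), G = 19.
u_1 = (15 − 0) + 0.29·19 = 20.51.

20.51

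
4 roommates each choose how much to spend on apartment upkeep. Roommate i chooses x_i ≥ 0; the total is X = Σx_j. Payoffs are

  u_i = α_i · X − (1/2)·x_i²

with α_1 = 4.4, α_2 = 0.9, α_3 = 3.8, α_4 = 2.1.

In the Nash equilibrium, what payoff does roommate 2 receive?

9.675

Roommate i's FOC: ∂u_i/∂x_i = α_i − x_i = 0, so x_i* = α_i.
NE contributions = (4.4, 0.9, 3.8, 2.1); X = 11.2.
u_2 = α_2·X − ½·(x_2)² = 0.9·11.2 − ½·0.9² = 9.675.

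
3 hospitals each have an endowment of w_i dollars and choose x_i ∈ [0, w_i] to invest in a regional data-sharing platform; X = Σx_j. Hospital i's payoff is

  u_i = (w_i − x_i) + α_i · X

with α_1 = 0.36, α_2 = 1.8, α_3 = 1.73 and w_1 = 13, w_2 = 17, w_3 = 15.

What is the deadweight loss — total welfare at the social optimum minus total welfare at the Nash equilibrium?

∂u_i/∂x_i = α_i − 1, so hospital i contributes w_i if α_i > 1, else 0.
α_i > 1 for i ∈ {2, 3}; NE contributions (0, 17, 15), X = 32.
W^NE = Σw_i − X^NE + (Σα_i)·X^NE = 45 + 2.89·32 = 137.48.
Planner: ∂(Σu_j)/∂x_i = Σα_j − 1 = 2.89 > 0, so everyone contributes w_i; X^SO = 45, W^SO = 45 + 2.89·45 = 175.05.
Deadweight loss = 37.57.

37.57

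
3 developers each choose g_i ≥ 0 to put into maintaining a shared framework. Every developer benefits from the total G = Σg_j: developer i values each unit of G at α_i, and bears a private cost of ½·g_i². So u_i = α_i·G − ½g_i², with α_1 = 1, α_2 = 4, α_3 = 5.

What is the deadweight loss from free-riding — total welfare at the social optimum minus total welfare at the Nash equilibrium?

Developer i's FOC: ∂u_i/∂g_i = α_i − g_i = 0, so g_i* = α_i.
NE contributions = (1, 4, 5); G = 10.
W^NE = (Σα)·G − ½Σα_i² = 10² − ½·42 = 79.
Planner sets g_i = Σα_j = 10 for every i, so G^SO = 3·10 = 30.
W^SO = (Σα)·G^SO − ½·3·(Σα)² = (3/2)·10² = 150.
Deadweight loss = W^SO − W^NE = 71.

71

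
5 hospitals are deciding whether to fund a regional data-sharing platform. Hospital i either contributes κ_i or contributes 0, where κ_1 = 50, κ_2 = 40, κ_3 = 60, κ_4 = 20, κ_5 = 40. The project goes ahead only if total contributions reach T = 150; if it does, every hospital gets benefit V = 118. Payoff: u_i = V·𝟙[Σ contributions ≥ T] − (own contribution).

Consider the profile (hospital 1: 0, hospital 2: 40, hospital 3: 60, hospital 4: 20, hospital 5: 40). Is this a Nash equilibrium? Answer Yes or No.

Total = 160 ≥ 150: provided.
Hospital 1 (pledges 0, payoff 118): pledging 50 → total 210, payoff 68. No gain.
Hospital 2 (pledges 40, payoff 78): dropping to 0 → total 120, payoff 0. No gain.
Hospital 3 (pledges 60, payoff 58): dropping to 0 → total 100, payoff 0. No gain.
Hospital 4 (pledges 20, payoff 98): dropping to 0 → total 140, payoff 0. No gain.
Hospital 5 (pledges 40, payoff 78): dropping to 0 → total 120, payoff 0. No gain.

Yes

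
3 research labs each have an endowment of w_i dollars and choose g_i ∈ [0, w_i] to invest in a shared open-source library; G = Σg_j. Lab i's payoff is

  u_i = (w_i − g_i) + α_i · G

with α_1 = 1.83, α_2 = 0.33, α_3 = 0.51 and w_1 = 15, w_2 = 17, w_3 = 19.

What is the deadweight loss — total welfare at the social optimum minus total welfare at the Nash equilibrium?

∂u_i/∂g_i = α_i − 1, so lab i contributes w_i if α_i > 1, else 0.
α_i > 1 for i ∈ {1}; NE contributions (15, 0, 0), G = 15.
W^NE = Σw_i − G^NE + (Σα_i)·G^NE = 51 + 1.67·15 = 76.05.
Planner: ∂(Σu_j)/∂g_i = Σα_j − 1 = 1.67 > 0, so everyone contributes w_i; G^SO = 51, W^SO = 51 + 1.67·51 = 136.17.
Deadweight loss = 60.12.

60.12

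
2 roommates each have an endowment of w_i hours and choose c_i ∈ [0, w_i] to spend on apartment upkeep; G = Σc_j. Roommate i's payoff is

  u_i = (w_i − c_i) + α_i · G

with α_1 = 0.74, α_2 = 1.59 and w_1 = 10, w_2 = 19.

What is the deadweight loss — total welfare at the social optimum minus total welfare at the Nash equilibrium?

13.3

∂u_i/∂c_i = α_i − 1, so roommate i contributes w_i if α_i > 1, else 0.
α_i > 1 for i ∈ {2}; NE contributions (0, 19), G = 19.
W^NE = Σw_i − G^NE + (Σα_i)·G^NE = 29 + 1.33·19 = 54.27.
Planner: ∂(Σu_j)/∂c_i = Σα_j − 1 = 1.33 > 0, so everyone contributes w_i; G^SO = 29, W^SO = 29 + 1.33·29 = 67.57.
Deadweight loss = 13.3.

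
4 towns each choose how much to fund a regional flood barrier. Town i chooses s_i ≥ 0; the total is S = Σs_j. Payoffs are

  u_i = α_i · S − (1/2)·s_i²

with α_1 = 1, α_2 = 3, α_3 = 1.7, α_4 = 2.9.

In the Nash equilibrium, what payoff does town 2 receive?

21.3

Town i's FOC: ∂u_i/∂s_i = α_i − s_i = 0, so s_i* = α_i.
NE contributions = (1, 3, 1.7, 2.9); S = 8.6.
u_2 = α_2·S − ½·(s_2)² = 3·8.6 − ½·3² = 21.3.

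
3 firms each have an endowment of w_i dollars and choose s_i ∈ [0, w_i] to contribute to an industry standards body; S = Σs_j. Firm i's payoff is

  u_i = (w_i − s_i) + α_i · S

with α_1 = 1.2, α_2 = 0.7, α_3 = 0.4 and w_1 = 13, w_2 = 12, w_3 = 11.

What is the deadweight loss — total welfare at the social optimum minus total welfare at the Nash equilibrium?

∂u_i/∂s_i = α_i − 1, so firm i contributes w_i if α_i > 1, else 0.
α_i > 1 for i ∈ {1}; NE contributions (13, 0, 0), S = 13.
W^NE = Σw_i − S^NE + (Σα_i)·S^NE = 36 + 1.3·13 = 52.9.
Planner: ∂(Σu_j)/∂s_i = Σα_j − 1 = 1.3 > 0, so everyone contributes w_i; S^SO = 36, W^SO = 36 + 1.3·36 = 82.8.
Deadweight loss = 29.9.

29.9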